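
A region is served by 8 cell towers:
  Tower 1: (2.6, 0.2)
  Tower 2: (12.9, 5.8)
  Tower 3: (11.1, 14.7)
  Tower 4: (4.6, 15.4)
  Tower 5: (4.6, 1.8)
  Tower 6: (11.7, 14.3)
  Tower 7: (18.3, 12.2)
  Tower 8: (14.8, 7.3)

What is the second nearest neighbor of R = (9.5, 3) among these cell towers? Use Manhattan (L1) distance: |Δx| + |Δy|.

Tower 2

d(R, Tower 1) = |9.5−2.6| + |3−0.2| = 6.9 + 2.8 = 9.7
d(R, Tower 2) = |9.5−12.9| + |3−5.8| = 3.4 + 2.8 = 6.2
d(R, Tower 3) = |9.5−11.1| + |3−14.7| = 1.6 + 11.7 = 13.3
d(R, Tower 4) = |9.5−4.6| + |3−15.4| = 4.9 + 12.4 = 17.3
d(R, Tower 5) = |9.5−4.6| + |3−1.8| = 4.9 + 1.2 = 6.1
d(R, Tower 6) = |9.5−11.7| + |3−14.3| = 2.2 + 11.3 = 13.5
d(R, Tower 7) = |9.5−18.3| + |3−12.2| = 8.8 + 9.2 = 18
d(R, Tower 8) = |9.5−14.8| + |3−7.3| = 5.3 + 4.3 = 9.6
Sorted ascending: Tower 5, Tower 2, Tower 8, … — the second-nearest is Tower 2.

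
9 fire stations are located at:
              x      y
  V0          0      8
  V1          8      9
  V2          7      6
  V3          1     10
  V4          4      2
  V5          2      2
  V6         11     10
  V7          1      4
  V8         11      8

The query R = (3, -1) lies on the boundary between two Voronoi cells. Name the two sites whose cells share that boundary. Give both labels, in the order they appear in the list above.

Squared distances from R to each site:
|RV0|² = (3−0)² + (-1−8)² = 9 + 81 = 90
|RV1|² = (3−8)² + (-1−9)² = 25 + 100 = 125
|RV2|² = (3−7)² + (-1−6)² = 16 + 49 = 65
|RV3|² = (3−1)² + (-1−10)² = 4 + 121 = 125
|RV4|² = (3−4)² + (-1−2)² = 1 + 9 = 10
|RV5|² = (3−2)² + (-1−2)² = 1 + 9 = 10
|RV6|² = (3−11)² + (-1−10)² = 64 + 121 = 185
|RV7|² = (3−1)² + (-1−4)² = 4 + 25 = 29
|RV8|² = (3−11)² + (-1−8)² = 64 + 81 = 145
R is equidistant from V4 and V5 (both at squared distance 10), and every other site is strictly farther — so R lies on the V4–V5 Voronoi edge.

V4 and V5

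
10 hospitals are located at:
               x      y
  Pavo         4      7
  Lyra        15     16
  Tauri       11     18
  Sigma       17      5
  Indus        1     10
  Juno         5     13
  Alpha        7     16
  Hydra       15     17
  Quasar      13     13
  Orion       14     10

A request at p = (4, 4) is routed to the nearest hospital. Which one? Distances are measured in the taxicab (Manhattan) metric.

Pavo

d(p, Pavo) = |4−4| + |4−7| = 0 + 3 = 3
d(p, Lyra) = |4−15| + |4−16| = 11 + 12 = 23
d(p, Tauri) = |4−11| + |4−18| = 7 + 14 = 21
d(p, Sigma) = |4−17| + |4−5| = 13 + 1 = 14
d(p, Indus) = |4−1| + |4−10| = 3 + 6 = 9
d(p, Juno) = |4−5| + |4−13| = 1 + 9 = 10
d(p, Alpha) = |4−7| + |4−16| = 3 + 12 = 15
d(p, Hydra) = |4−15| + |4−17| = 11 + 13 = 24
d(p, Quasar) = |4−13| + |4−13| = 9 + 9 = 18
d(p, Orion) = |4−14| + |4−10| = 10 + 6 = 16
The smallest is to Pavo, so p lies in the Voronoi region of Pavo.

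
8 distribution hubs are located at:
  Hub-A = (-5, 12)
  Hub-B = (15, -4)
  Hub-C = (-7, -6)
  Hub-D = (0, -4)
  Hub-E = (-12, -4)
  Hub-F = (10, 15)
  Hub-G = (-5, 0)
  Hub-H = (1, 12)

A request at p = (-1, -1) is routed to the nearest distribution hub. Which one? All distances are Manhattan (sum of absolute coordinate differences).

d(p, Hub-A) = |-1−(-5)| + |-1−12| = 4 + 13 = 17
d(p, Hub-B) = |-1−15| + |-1−(-4)| = 16 + 3 = 19
d(p, Hub-C) = |-1−(-7)| + |-1−(-6)| = 6 + 5 = 11
d(p, Hub-D) = |-1−0| + |-1−(-4)| = 1 + 3 = 4
d(p, Hub-E) = |-1−(-12)| + |-1−(-4)| = 11 + 3 = 14
d(p, Hub-F) = |-1−10| + |-1−15| = 11 + 16 = 27
d(p, Hub-G) = |-1−(-5)| + |-1−0| = 4 + 1 = 5
d(p, Hub-H) = |-1−1| + |-1−12| = 2 + 13 = 15
The smallest is to Hub-D, so p lies in the Voronoi region of Hub-D.

Hub-D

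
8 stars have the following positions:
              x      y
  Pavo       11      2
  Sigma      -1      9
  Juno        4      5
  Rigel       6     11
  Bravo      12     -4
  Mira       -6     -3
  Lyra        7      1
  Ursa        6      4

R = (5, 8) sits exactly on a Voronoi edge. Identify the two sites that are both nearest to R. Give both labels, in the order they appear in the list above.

Juno and Rigel

Squared distances from R to each site:
d²(R, Pavo) = 36 + 36 = 72
d²(R, Sigma) = 36 + 1 = 37
d²(R, Juno) = 1 + 9 = 10
d²(R, Rigel) = 1 + 9 = 10
d²(R, Bravo) = 49 + 144 = 193
d²(R, Mira) = 121 + 121 = 242
d²(R, Lyra) = 4 + 49 = 53
d²(R, Ursa) = 1 + 16 = 17
R is equidistant from Juno and Rigel (both at squared distance 10), and every other site is strictly farther — so R lies on the Juno–Rigel Voronoi edge.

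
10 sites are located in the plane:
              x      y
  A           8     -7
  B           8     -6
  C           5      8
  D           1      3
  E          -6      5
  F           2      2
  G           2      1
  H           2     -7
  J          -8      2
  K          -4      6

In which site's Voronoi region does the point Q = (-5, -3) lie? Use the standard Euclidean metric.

Compare squared distances (the ordering matches that of the actual distances):
|QA|² = 169 + 16 = 185
|QB|² = 169 + 9 = 178
|QC|² = 100 + 121 = 221
|QD|² = 36 + 36 = 72
|QE|² = 1 + 64 = 65
|QF|² = 49 + 25 = 74
|QG|² = 49 + 16 = 65
|QH|² = 49 + 16 = 65
|QJ|² = 9 + 25 = 34
|QK|² = 1 + 81 = 82
Minimum is at J.

J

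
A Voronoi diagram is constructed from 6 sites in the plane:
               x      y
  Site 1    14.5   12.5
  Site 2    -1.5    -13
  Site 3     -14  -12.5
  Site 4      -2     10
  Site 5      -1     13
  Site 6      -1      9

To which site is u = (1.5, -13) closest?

Squared Euclidean distances:
d²(u, Site 1) = 169 + 650.25 = 819.25
d²(u, Site 2) = 9 + 0 = 9
d²(u, Site 3) = 240.25 + 0.25 = 240.5
d²(u, Site 4) = 12.25 + 529 = 541.25
d²(u, Site 5) = 6.25 + 676 = 682.25
d²(u, Site 6) = 6.25 + 484 = 490.25
Minimum is at Site 2.

Site 2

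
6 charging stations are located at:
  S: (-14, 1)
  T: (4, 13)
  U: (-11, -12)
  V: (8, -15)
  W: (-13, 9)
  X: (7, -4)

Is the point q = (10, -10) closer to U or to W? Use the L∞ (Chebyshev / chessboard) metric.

d(q,U) = max(21, 2) = 21
d(q,W) = max(23, 19) = 23
21 < 23, so U is closer.

U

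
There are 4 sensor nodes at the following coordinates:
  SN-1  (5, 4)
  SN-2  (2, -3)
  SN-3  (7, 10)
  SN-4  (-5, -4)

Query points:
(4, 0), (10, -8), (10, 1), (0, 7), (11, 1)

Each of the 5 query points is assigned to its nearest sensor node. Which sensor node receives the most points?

SN-1

(4, 0) — d² to each: SN-1:17, SN-2:13, SN-3:109, SN-4:97 → nearest is SN-2
(10, -8) — d² to each: SN-1:169, SN-2:89, SN-3:333, SN-4:241 → nearest is SN-2
(10, 1) — d² to each: SN-1:34, SN-2:80, SN-3:90, SN-4:250 → nearest is SN-1
(0, 7) — d² to each: SN-1:34, SN-2:104, SN-3:58, SN-4:146 → nearest is SN-1
(11, 1) — d² to each: SN-1:45, SN-2:97, SN-3:97, SN-4:281 → nearest is SN-1
Tally — SN-1:3, SN-2:2. SN-1 captures the most (3).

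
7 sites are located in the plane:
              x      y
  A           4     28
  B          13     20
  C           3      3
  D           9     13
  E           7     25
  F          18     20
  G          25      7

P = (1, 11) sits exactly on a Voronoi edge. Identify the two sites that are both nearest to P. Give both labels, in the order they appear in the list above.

C and D

Squared distances from P to each site:
|PA|² = (1−4)² + (11−28)² = 9 + 289 = 298
|PB|² = (1−13)² + (11−20)² = 144 + 81 = 225
|PC|² = (1−3)² + (11−3)² = 4 + 64 = 68
|PD|² = (1−9)² + (11−13)² = 64 + 4 = 68
|PE|² = (1−7)² + (11−25)² = 36 + 196 = 232
|PF|² = (1−18)² + (11−20)² = 289 + 81 = 370
|PG|² = (1−25)² + (11−7)² = 576 + 16 = 592
P is equidistant from C and D (both at squared distance 68), and every other site is strictly farther — so P lies on the C–D Voronoi edge.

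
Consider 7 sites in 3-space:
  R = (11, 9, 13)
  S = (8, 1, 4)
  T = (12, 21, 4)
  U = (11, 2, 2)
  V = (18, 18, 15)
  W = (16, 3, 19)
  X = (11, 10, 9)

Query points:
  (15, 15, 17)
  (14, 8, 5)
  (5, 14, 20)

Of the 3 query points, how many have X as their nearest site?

1

(15, 15, 17) — d² to each: R:68, S:414, T:214, U:410, V:22, W:149, X:105 → nearest is V
(14, 8, 5) — d² to each: R:74, S:86, T:174, U:54, V:216, W:225, X:29 → nearest is X
(5, 14, 20) — d² to each: R:110, S:434, T:354, U:504, V:210, W:243, X:173 → nearest is R
1 of the 3 points has X as nearest.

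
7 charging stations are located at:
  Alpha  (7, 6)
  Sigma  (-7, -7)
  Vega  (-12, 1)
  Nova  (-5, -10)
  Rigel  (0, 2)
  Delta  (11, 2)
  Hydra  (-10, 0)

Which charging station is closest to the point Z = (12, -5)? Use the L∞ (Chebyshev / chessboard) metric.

Delta

d(Z, Alpha) = max(5, 11) = 11
d(Z, Sigma) = max(19, 2) = 19
d(Z, Vega) = max(24, 6) = 24
d(Z, Nova) = max(17, 5) = 17
d(Z, Rigel) = max(12, 7) = 12
d(Z, Delta) = max(1, 7) = 7
d(Z, Hydra) = max(22, 5) = 22
The smallest is to Delta, so Z lies in the Voronoi region of Delta.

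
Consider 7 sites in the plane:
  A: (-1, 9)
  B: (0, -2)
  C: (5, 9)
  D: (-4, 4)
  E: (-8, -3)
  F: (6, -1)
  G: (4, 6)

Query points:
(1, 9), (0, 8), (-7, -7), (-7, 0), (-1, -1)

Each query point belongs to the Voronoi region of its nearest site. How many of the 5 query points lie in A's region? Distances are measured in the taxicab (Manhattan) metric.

(1, 9) — d to each: A:2, B:12, C:4, D:10, E:21, F:15, G:6 → nearest is A
(0, 8) — d to each: A:2, B:10, C:6, D:8, E:19, F:15, G:6 → nearest is A
(-7, -7) — d to each: A:22, B:12, C:28, D:14, E:5, F:19, G:24 → nearest is E
(-7, 0) — d to each: A:15, B:9, C:21, D:7, E:4, F:14, G:17 → nearest is E
(-1, -1) — d to each: A:10, B:2, C:16, D:8, E:9, F:7, G:12 → nearest is B
2 of the 5 points have A as nearest.

2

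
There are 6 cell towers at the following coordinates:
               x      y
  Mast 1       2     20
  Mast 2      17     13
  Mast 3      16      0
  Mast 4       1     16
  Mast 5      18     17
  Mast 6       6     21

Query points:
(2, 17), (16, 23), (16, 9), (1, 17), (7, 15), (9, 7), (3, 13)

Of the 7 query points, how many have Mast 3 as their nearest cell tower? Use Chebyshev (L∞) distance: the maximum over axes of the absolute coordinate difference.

(2, 17) — d to each: Mast 1:3, Mast 2:15, Mast 3:17, Mast 4:1, Mast 5:16, Mast 6:4 → nearest is Mast 4
(16, 23) — d to each: Mast 1:14, Mast 2:10, Mast 3:23, Mast 4:15, Mast 5:6, Mast 6:10 → nearest is Mast 5
(16, 9) — d to each: Mast 1:14, Mast 2:4, Mast 3:9, Mast 4:15, Mast 5:8, Mast 6:12 → nearest is Mast 2
(1, 17) — d to each: Mast 1:3, Mast 2:16, Mast 3:17, Mast 4:1, Mast 5:17, Mast 6:5 → nearest is Mast 4
(7, 15) — d to each: Mast 1:5, Mast 2:10, Mast 3:15, Mast 4:6, Mast 5:11, Mast 6:6 → nearest is Mast 1
(9, 7) — d to each: Mast 1:13, Mast 2:8, Mast 3:7, Mast 4:9, Mast 5:10, Mast 6:14 → nearest is Mast 3
(3, 13) — d to each: Mast 1:7, Mast 2:14, Mast 3:13, Mast 4:3, Mast 5:15, Mast 6:8 → nearest is Mast 4
1 of the 7 points has Mast 3 as nearest.

1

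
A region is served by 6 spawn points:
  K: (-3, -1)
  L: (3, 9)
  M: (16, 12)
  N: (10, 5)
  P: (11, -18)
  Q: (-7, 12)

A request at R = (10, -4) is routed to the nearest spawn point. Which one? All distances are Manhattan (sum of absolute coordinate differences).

N

d(R,K) = |10−(-3)| + |-4−(-1)| = 13 + 3 = 16
d(R,L) = |10−3| + |-4−9| = 7 + 13 = 20
d(R,M) = |10−16| + |-4−12| = 6 + 16 = 22
d(R,N) = |10−10| + |-4−5| = 0 + 9 = 9
d(R,P) = |10−11| + |-4−(-18)| = 1 + 14 = 15
d(R,Q) = |10−(-7)| + |-4−12| = 17 + 16 = 33
Minimum is at N.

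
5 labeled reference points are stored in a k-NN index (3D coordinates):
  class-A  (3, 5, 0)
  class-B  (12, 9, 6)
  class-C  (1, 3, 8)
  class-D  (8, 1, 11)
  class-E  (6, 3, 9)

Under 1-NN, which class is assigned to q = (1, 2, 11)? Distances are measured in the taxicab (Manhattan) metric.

class-C

d(q, class-A) = |1−3| + |2−5| + |11−0| = 2 + 3 + 11 = 16
d(q, class-B) = |1−12| + |2−9| + |11−6| = 11 + 7 + 5 = 23
d(q, class-C) = |1−1| + |2−3| + |11−8| = 0 + 1 + 3 = 4
d(q, class-D) = |1−8| + |2−1| + |11−11| = 7 + 1 + 0 = 8
d(q, class-E) = |1−6| + |2−3| + |11−9| = 5 + 1 + 2 = 8
class-C is nearest.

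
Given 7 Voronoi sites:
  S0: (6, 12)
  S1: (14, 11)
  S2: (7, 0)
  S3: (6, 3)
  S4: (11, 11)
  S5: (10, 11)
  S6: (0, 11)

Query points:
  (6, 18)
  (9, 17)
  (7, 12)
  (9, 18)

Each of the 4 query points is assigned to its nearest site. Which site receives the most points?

S0

(6, 18) — d² to each: S0:36, S1:113, S2:325, S3:225, S4:74, S5:65, S6:85 → nearest is S0
(9, 17) — d² to each: S0:34, S1:61, S2:293, S3:205, S4:40, S5:37, S6:117 → nearest is S0
(7, 12) — d² to each: S0:1, S1:50, S2:144, S3:82, S4:17, S5:10, S6:50 → nearest is S0
(9, 18) — d² to each: S0:45, S1:74, S2:328, S3:234, S4:53, S5:50, S6:130 → nearest is S0
Tally — S0:4. S0 captures the most (4).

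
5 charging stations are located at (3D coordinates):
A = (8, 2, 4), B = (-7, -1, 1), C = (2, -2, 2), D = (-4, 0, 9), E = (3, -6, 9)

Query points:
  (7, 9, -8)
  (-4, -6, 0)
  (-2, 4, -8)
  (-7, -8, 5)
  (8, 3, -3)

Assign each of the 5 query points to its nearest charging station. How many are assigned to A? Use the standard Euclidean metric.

2

(7, 9, -8) — d² to each: A:194, B:377, C:246, D:491, E:530 → nearest is A
(-4, -6, 0) — d² to each: A:224, B:35, C:56, D:117, E:130 → nearest is B
(-2, 4, -8) — d² to each: A:248, B:131, C:152, D:309, E:414 → nearest is B
(-7, -8, 5) — d² to each: A:326, B:65, C:126, D:89, E:120 → nearest is B
(8, 3, -3) — d² to each: A:50, B:257, C:86, D:297, E:250 → nearest is A
2 of the 5 points have A as nearest.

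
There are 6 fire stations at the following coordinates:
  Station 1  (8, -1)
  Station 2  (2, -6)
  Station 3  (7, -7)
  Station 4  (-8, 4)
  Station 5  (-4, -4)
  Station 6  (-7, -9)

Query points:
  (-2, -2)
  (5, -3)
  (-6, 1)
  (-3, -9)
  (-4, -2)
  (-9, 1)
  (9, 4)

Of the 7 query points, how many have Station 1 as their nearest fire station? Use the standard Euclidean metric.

(-2, -2) — d² to each: Station 1:101, Station 2:32, Station 3:106, Station 4:72, Station 5:8, Station 6:74 → nearest is Station 5
(5, -3) — d² to each: Station 1:13, Station 2:18, Station 3:20, Station 4:218, Station 5:82, Station 6:180 → nearest is Station 1
(-6, 1) — d² to each: Station 1:200, Station 2:113, Station 3:233, Station 4:13, Station 5:29, Station 6:101 → nearest is Station 4
(-3, -9) — d² to each: Station 1:185, Station 2:34, Station 3:104, Station 4:194, Station 5:26, Station 6:16 → nearest is Station 6
(-4, -2) — d² to each: Station 1:145, Station 2:52, Station 3:146, Station 4:52, Station 5:4, Station 6:58 → nearest is Station 5
(-9, 1) — d² to each: Station 1:293, Station 2:170, Station 3:320, Station 4:10, Station 5:50, Station 6:104 → nearest is Station 4
(9, 4) — d² to each: Station 1:26, Station 2:149, Station 3:125, Station 4:289, Station 5:233, Station 6:425 → nearest is Station 1
2 of the 7 points have Station 1 as nearest.

2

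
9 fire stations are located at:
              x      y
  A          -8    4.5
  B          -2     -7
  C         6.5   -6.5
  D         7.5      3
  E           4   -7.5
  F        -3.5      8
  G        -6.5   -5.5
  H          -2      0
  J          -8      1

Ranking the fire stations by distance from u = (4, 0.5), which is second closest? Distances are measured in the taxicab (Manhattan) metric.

H

d(u,A) = 12 + 4 = 16
d(u,B) = 6 + 7.5 = 13.5
d(u,C) = 2.5 + 7 = 9.5
d(u,D) = 3.5 + 2.5 = 6
d(u,E) = 0 + 8 = 8
d(u,F) = 7.5 + 7.5 = 15
d(u,G) = 10.5 + 6 = 16.5
d(u,H) = 6 + 0.5 = 6.5
d(u,J) = 12 + 0.5 = 12.5
Sorted ascending: D, H, E, … — the second-nearest is H.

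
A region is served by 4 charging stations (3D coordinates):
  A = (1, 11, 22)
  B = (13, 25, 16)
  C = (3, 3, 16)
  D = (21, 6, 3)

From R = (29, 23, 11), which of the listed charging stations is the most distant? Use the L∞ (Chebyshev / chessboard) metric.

d(R,A) = max(28, 12, 11) = 28
d(R,B) = max(16, 2, 5) = 16
d(R,C) = max(26, 20, 5) = 26
d(R,D) = max(8, 17, 8) = 17
The largest is to A.

A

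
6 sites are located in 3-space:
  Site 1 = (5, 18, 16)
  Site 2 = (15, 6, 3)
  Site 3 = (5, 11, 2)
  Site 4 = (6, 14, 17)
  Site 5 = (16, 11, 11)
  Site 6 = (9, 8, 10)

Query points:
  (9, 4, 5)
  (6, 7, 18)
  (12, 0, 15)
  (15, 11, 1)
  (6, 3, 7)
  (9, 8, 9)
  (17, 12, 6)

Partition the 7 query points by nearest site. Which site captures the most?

Site 6

(9, 4, 5) — d² to each: Site 1:333, Site 2:44, Site 3:74, Site 4:253, Site 5:134, Site 6:41 → nearest is Site 6
(6, 7, 18) — d² to each: Site 1:126, Site 2:307, Site 3:273, Site 4:50, Site 5:165, Site 6:74 → nearest is Site 4
(12, 0, 15) — d² to each: Site 1:374, Site 2:189, Site 3:339, Site 4:236, Site 5:153, Site 6:98 → nearest is Site 6
(15, 11, 1) — d² to each: Site 1:374, Site 2:29, Site 3:101, Site 4:346, Site 5:101, Site 6:126 → nearest is Site 2
(6, 3, 7) — d² to each: Site 1:307, Site 2:106, Site 3:90, Site 4:221, Site 5:180, Site 6:43 → nearest is Site 6
(9, 8, 9) — d² to each: Site 1:165, Site 2:76, Site 3:74, Site 4:109, Site 5:62, Site 6:1 → nearest is Site 6
(17, 12, 6) — d² to each: Site 1:280, Site 2:49, Site 3:161, Site 4:246, Site 5:27, Site 6:96 → nearest is Site 5
Tally — Site 2:1, Site 4:1, Site 5:1, Site 6:4. Site 6 captures the most (4).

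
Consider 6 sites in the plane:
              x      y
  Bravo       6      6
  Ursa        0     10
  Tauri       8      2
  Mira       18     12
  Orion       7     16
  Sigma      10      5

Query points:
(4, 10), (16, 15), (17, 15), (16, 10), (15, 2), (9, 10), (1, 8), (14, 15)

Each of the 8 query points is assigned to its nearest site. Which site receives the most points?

(4, 10) — d² to each: Bravo:20, Ursa:16, Tauri:80, Mira:200, Orion:45, Sigma:61 → nearest is Ursa
(16, 15) — d² to each: Bravo:181, Ursa:281, Tauri:233, Mira:13, Orion:82, Sigma:136 → nearest is Mira
(17, 15) — d² to each: Bravo:202, Ursa:314, Tauri:250, Mira:10, Orion:101, Sigma:149 → nearest is Mira
(16, 10) — d² to each: Bravo:116, Ursa:256, Tauri:128, Mira:8, Orion:117, Sigma:61 → nearest is Mira
(15, 2) — d² to each: Bravo:97, Ursa:289, Tauri:49, Mira:109, Orion:260, Sigma:34 → nearest is Sigma
(9, 10) — d² to each: Bravo:25, Ursa:81, Tauri:65, Mira:85, Orion:40, Sigma:26 → nearest is Bravo
(1, 8) — d² to each: Bravo:29, Ursa:5, Tauri:85, Mira:305, Orion:100, Sigma:90 → nearest is Ursa
(14, 15) — d² to each: Bravo:145, Ursa:221, Tauri:205, Mira:25, Orion:50, Sigma:116 → nearest is Mira
Tally — Bravo:1, Ursa:2, Mira:4, Sigma:1. Mira captures the most (4).

Mira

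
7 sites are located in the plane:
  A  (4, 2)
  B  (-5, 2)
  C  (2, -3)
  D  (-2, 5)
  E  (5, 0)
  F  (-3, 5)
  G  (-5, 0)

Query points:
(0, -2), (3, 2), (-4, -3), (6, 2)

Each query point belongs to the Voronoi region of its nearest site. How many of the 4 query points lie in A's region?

(0, -2) — d² to each: A:32, B:41, C:5, D:53, E:29, F:58, G:29 → nearest is C
(3, 2) — d² to each: A:1, B:64, C:26, D:34, E:8, F:45, G:68 → nearest is A
(-4, -3) — d² to each: A:89, B:26, C:36, D:68, E:90, F:65, G:10 → nearest is G
(6, 2) — d² to each: A:4, B:121, C:41, D:73, E:5, F:90, G:125 → nearest is A
2 of the 4 points have A as nearest.

2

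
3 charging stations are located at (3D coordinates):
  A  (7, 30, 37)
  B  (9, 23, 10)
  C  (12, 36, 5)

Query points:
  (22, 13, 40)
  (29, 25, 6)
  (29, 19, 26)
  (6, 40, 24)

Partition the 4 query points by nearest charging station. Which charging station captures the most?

(22, 13, 40) — d² to each: A:523, B:1169, C:1854 → nearest is A
(29, 25, 6) — d² to each: A:1470, B:420, C:411 → nearest is C
(29, 19, 26) — d² to each: A:726, B:672, C:1019 → nearest is B
(6, 40, 24) — d² to each: A:270, B:494, C:413 → nearest is A
Tally — A:2, B:1, C:1. A captures the most (2).

A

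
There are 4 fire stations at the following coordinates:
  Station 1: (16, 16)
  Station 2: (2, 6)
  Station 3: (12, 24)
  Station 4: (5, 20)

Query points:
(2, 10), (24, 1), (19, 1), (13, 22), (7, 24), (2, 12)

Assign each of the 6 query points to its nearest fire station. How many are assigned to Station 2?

2

(2, 10) — d² to each: Station 1:232, Station 2:16, Station 3:296, Station 4:109 → nearest is Station 2
(24, 1) — d² to each: Station 1:289, Station 2:509, Station 3:673, Station 4:722 → nearest is Station 1
(19, 1) — d² to each: Station 1:234, Station 2:314, Station 3:578, Station 4:557 → nearest is Station 1
(13, 22) — d² to each: Station 1:45, Station 2:377, Station 3:5, Station 4:68 → nearest is Station 3
(7, 24) — d² to each: Station 1:145, Station 2:349, Station 3:25, Station 4:20 → nearest is Station 4
(2, 12) — d² to each: Station 1:212, Station 2:36, Station 3:244, Station 4:73 → nearest is Station 2
2 of the 6 points have Station 2 as nearest.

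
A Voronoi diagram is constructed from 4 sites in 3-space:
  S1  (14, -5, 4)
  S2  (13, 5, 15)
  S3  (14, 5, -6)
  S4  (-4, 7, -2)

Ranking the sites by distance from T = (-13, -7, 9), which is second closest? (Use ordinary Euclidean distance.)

S1

Squared Euclidean distances:
|TS1|² = (-13−14)² + (-7−(-5))² + (9−4)² = 729 + 4 + 25 = 758
|TS2|² = (-13−13)² + (-7−5)² + (9−15)² = 676 + 144 + 36 = 856
|TS3|² = (-13−14)² + (-7−5)² + (9−(-6))² = 729 + 144 + 225 = 1098
|TS4|² = (-13−(-4))² + (-7−7)² + (9−(-2))² = 81 + 196 + 121 = 398
Sorted ascending: S4, S1, S2, … — the second-nearest is S1.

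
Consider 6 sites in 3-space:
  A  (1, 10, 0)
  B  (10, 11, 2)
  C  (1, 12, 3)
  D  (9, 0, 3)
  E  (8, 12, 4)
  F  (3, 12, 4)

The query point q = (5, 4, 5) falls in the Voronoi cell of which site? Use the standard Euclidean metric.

Squared Euclidean distances:
|qA|² = (5−1)² + (4−10)² + (5−0)² = 16 + 36 + 25 = 77
|qB|² = (5−10)² + (4−11)² + (5−2)² = 25 + 49 + 9 = 83
|qC|² = (5−1)² + (4−12)² + (5−3)² = 16 + 64 + 4 = 84
|qD|² = (5−9)² + (4−0)² + (5−3)² = 16 + 16 + 4 = 36
|qE|² = (5−8)² + (4−12)² + (5−4)² = 9 + 64 + 1 = 74
|qF|² = (5−3)² + (4−12)² + (5−4)² = 4 + 64 + 1 = 69
The smallest is to D, so q lies in the Voronoi region of D.

D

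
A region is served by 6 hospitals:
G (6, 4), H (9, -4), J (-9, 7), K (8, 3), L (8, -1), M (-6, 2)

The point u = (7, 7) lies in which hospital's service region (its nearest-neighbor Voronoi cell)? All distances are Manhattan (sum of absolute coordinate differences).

d(u,G) = 1 + 3 = 4
d(u,H) = 2 + 11 = 13
d(u,J) = 16 + 0 = 16
d(u,K) = 1 + 4 = 5
d(u,L) = 1 + 8 = 9
d(u,M) = 13 + 5 = 18
Minimum is at G.

G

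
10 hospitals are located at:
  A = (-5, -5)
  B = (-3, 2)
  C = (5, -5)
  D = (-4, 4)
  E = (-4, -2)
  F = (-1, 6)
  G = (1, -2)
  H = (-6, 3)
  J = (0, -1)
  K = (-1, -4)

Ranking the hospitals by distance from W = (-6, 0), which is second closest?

H

Squared Euclidean distances:
|WA|² = (-6−(-5))² + (0−(-5))² = 1 + 25 = 26
|WB|² = (-6−(-3))² + (0−2)² = 9 + 4 = 13
|WC|² = (-6−5)² + (0−(-5))² = 121 + 25 = 146
|WD|² = (-6−(-4))² + (0−4)² = 4 + 16 = 20
|WE|² = (-6−(-4))² + (0−(-2))² = 4 + 4 = 8
|WF|² = (-6−(-1))² + (0−6)² = 25 + 36 = 61
|WG|² = (-6−1)² + (0−(-2))² = 49 + 4 = 53
|WH|² = (-6−(-6))² + (0−3)² = 0 + 9 = 9
|WJ|² = (-6−0)² + (0−(-1))² = 36 + 1 = 37
|WK|² = (-6−(-1))² + (0−(-4))² = 25 + 16 = 41
Sorted ascending: E, H, B, … — the second-nearest is H.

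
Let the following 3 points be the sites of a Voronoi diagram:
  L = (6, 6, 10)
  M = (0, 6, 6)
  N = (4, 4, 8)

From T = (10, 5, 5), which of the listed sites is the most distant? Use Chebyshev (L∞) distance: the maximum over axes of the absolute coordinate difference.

d(T,L) = max(4, 1, 5) = 5
d(T,M) = max(10, 1, 1) = 10
d(T,N) = max(6, 1, 3) = 6
The largest is to M.

M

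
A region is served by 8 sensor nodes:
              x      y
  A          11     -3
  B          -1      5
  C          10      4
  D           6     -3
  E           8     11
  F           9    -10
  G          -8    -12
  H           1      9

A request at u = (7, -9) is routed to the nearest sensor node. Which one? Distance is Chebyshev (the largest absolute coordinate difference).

d(u,A) = max(4, 6) = 6
d(u,B) = max(8, 14) = 14
d(u,C) = max(3, 13) = 13
d(u,D) = max(1, 6) = 6
d(u,E) = max(1, 20) = 20
d(u,F) = max(2, 1) = 2
d(u,G) = max(15, 3) = 15
d(u,H) = max(6, 18) = 18
F is nearest.

F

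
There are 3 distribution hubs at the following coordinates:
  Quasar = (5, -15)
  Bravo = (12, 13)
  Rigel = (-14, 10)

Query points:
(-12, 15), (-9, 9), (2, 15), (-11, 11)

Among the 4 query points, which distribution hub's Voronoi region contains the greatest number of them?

(-12, 15) — d² to each: Quasar:1189, Bravo:580, Rigel:29 → nearest is Rigel
(-9, 9) — d² to each: Quasar:772, Bravo:457, Rigel:26 → nearest is Rigel
(2, 15) — d² to each: Quasar:909, Bravo:104, Rigel:281 → nearest is Bravo
(-11, 11) — d² to each: Quasar:932, Bravo:533, Rigel:10 → nearest is Rigel
Tally — Bravo:1, Rigel:3. Rigel captures the most (3).

Rigel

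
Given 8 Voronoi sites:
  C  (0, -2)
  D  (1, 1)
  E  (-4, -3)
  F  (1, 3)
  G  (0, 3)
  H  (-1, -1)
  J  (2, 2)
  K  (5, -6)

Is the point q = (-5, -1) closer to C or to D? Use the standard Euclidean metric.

C

Compare squared distances:
|qC|² = (-5−0)² + (-1−(-2))² = 25 + 1 = 26
|qD|² = (-5−1)² + (-1−1)² = 36 + 4 = 40
26 < 40, so C is closer.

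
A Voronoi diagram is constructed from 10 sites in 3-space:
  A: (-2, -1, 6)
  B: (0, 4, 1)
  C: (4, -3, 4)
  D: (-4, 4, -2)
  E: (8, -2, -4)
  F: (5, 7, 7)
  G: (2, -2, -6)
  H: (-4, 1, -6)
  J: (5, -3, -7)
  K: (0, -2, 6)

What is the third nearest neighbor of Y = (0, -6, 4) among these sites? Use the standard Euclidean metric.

A

Since √ is increasing, it suffices to compare squared distances:
|YA|² = 4 + 25 + 4 = 33
|YB|² = 0 + 100 + 9 = 109
|YC|² = 16 + 9 + 0 = 25
|YD|² = 16 + 100 + 36 = 152
|YE|² = 64 + 16 + 64 = 144
|YF|² = 25 + 169 + 9 = 203
|YG|² = 4 + 16 + 100 = 120
|YH|² = 16 + 49 + 100 = 165
|YJ|² = 25 + 9 + 121 = 155
|YK|² = 0 + 16 + 4 = 20
Sorted ascending: K, C, A, B, … — the third-nearest is A.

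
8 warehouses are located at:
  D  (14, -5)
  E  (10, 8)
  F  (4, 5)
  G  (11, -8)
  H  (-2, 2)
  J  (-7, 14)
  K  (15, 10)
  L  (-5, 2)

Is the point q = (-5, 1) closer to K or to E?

E

Compare squared distances:
|qK|² = (-5−15)² + (1−10)² = 400 + 81 = 481
|qE|² = (-5−10)² + (1−8)² = 225 + 49 = 274
481 > 274, so E is closer.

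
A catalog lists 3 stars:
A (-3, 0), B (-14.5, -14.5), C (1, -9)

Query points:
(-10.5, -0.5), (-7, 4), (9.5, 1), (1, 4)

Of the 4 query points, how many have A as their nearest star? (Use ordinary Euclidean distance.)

(-10.5, -0.5) — d² to each: A:56.5, B:212, C:204.5 → nearest is A
(-7, 4) — d² to each: A:32, B:398.5, C:233 → nearest is A
(9.5, 1) — d² to each: A:157.25, B:816.25, C:172.25 → nearest is A
(1, 4) — d² to each: A:32, B:582.5, C:169 → nearest is A
4 of the 4 points have A as nearest.

4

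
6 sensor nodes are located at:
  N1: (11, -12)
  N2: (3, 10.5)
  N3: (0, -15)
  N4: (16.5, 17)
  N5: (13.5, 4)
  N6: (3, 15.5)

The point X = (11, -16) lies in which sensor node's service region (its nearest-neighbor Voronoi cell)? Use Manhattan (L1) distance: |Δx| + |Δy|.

N1

d(X,N1) = |11−11| + |-16−(-12)| = 0 + 4 = 4
d(X,N2) = |11−3| + |-16−10.5| = 8 + 26.5 = 34.5
d(X,N3) = |11−0| + |-16−(-15)| = 11 + 1 = 12
d(X,N4) = |11−16.5| + |-16−17| = 5.5 + 33 = 38.5
d(X,N5) = |11−13.5| + |-16−4| = 2.5 + 20 = 22.5
d(X,N6) = |11−3| + |-16−15.5| = 8 + 31.5 = 39.5
Minimum is at N1.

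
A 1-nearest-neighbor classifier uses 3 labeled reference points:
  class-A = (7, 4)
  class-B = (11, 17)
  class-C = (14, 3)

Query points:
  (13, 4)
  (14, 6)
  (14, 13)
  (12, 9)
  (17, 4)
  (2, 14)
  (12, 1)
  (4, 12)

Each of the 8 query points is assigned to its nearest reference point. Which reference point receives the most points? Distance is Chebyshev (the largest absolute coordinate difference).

class-C

(13, 4) — d to each: class-A:6, class-B:13, class-C:1 → nearest is class-C
(14, 6) — d to each: class-A:7, class-B:11, class-C:3 → nearest is class-C
(14, 13) — d to each: class-A:9, class-B:4, class-C:10 → nearest is class-B
(12, 9) — d to each: class-A:5, class-B:8, class-C:6 → nearest is class-A
(17, 4) — d to each: class-A:10, class-B:13, class-C:3 → nearest is class-C
(2, 14) — d to each: class-A:10, class-B:9, class-C:12 → nearest is class-B
(12, 1) — d to each: class-A:5, class-B:16, class-C:2 → nearest is class-C
(4, 12) — d to each: class-A:8, class-B:7, class-C:10 → nearest is class-B
Tally — class-A:1, class-B:3, class-C:4. class-C captures the most (4).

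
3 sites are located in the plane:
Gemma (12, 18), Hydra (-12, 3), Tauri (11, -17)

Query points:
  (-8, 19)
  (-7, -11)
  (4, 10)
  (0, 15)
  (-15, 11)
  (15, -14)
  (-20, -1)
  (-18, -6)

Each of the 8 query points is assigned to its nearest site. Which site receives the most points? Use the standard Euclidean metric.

(-8, 19) — d² to each: Gemma:401, Hydra:272, Tauri:1657 → nearest is Hydra
(-7, -11) — d² to each: Gemma:1202, Hydra:221, Tauri:360 → nearest is Hydra
(4, 10) — d² to each: Gemma:128, Hydra:305, Tauri:778 → nearest is Gemma
(0, 15) — d² to each: Gemma:153, Hydra:288, Tauri:1145 → nearest is Gemma
(-15, 11) — d² to each: Gemma:778, Hydra:73, Tauri:1460 → nearest is Hydra
(15, -14) — d² to each: Gemma:1033, Hydra:1018, Tauri:25 → nearest is Tauri
(-20, -1) — d² to each: Gemma:1385, Hydra:80, Tauri:1217 → nearest is Hydra
(-18, -6) — d² to each: Gemma:1476, Hydra:117, Tauri:962 → nearest is Hydra
Tally — Gemma:2, Hydra:5, Tauri:1. Hydra captures the most (5).

Hydra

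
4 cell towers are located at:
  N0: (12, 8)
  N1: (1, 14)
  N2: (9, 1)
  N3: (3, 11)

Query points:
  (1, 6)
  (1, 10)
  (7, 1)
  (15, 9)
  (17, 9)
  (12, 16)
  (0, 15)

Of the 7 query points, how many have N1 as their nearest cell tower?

1

(1, 6) — d² to each: N0:125, N1:64, N2:89, N3:29 → nearest is N3
(1, 10) — d² to each: N0:125, N1:16, N2:145, N3:5 → nearest is N3
(7, 1) — d² to each: N0:74, N1:205, N2:4, N3:116 → nearest is N2
(15, 9) — d² to each: N0:10, N1:221, N2:100, N3:148 → nearest is N0
(17, 9) — d² to each: N0:26, N1:281, N2:128, N3:200 → nearest is N0
(12, 16) — d² to each: N0:64, N1:125, N2:234, N3:106 → nearest is N0
(0, 15) — d² to each: N0:193, N1:2, N2:277, N3:25 → nearest is N1
1 of the 7 points has N1 as nearest.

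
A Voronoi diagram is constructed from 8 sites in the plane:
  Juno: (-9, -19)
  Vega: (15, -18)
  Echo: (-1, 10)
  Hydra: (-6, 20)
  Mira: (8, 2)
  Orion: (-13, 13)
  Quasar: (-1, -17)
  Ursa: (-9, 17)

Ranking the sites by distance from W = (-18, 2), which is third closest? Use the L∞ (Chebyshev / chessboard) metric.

Echo

d(W, Juno) = max(9, 21) = 21
d(W, Vega) = max(33, 20) = 33
d(W, Echo) = max(17, 8) = 17
d(W, Hydra) = max(12, 18) = 18
d(W, Mira) = max(26, 0) = 26
d(W, Orion) = max(5, 11) = 11
d(W, Quasar) = max(17, 19) = 19
d(W, Ursa) = max(9, 15) = 15
Sorted ascending: Orion, Ursa, Echo, Hydra, … — the third-nearest is Echo.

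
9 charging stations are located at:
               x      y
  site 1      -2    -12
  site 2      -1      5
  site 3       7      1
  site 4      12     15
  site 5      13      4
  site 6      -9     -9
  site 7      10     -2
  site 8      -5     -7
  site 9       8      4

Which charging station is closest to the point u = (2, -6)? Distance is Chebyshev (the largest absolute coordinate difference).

site 1

d(u, site 1) = max(4, 6) = 6
d(u, site 2) = max(3, 11) = 11
d(u, site 3) = max(5, 7) = 7
d(u, site 4) = max(10, 21) = 21
d(u, site 5) = max(11, 10) = 11
d(u, site 6) = max(11, 3) = 11
d(u, site 7) = max(8, 4) = 8
d(u, site 8) = max(7, 1) = 7
d(u, site 9) = max(6, 10) = 10
The smallest is to site 1, so u lies in the Voronoi region of site 1.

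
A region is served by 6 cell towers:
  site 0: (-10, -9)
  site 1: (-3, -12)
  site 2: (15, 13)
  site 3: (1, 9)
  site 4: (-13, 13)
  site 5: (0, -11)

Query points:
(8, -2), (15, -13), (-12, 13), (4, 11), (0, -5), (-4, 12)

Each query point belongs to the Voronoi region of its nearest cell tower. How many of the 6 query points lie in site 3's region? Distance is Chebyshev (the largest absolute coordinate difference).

(8, -2) — d to each: site 0:18, site 1:11, site 2:15, site 3:11, site 4:21, site 5:9 → nearest is site 5
(15, -13) — d to each: site 0:25, site 1:18, site 2:26, site 3:22, site 4:28, site 5:15 → nearest is site 5
(-12, 13) — d to each: site 0:22, site 1:25, site 2:27, site 3:13, site 4:1, site 5:24 → nearest is site 4
(4, 11) — d to each: site 0:20, site 1:23, site 2:11, site 3:3, site 4:17, site 5:22 → nearest is site 3
(0, -5) — d to each: site 0:10, site 1:7, site 2:18, site 3:14, site 4:18, site 5:6 → nearest is site 5
(-4, 12) — d to each: site 0:21, site 1:24, site 2:19, site 3:5, site 4:9, site 5:23 → nearest is site 3
2 of the 6 points have site 3 as nearest.

2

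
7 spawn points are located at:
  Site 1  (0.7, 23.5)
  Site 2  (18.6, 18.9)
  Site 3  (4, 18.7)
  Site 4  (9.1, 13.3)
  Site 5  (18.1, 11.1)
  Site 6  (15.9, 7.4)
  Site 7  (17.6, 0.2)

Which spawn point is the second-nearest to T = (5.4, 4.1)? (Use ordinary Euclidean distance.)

Squared Euclidean distances:
d²(T, Site 1) = 22.09 + 376.36 = 398.45
d²(T, Site 2) = 174.24 + 219.04 = 393.28
d²(T, Site 3) = 1.96 + 213.16 = 215.12
d²(T, Site 4) = 13.69 + 84.64 = 98.33
d²(T, Site 5) = 161.29 + 49 = 210.29
d²(T, Site 6) = 110.25 + 10.89 = 121.14
d²(T, Site 7) = 148.84 + 15.21 = 164.05
Sorted ascending: Site 4, Site 6, Site 7, … — the second-nearest is Site 6.

Site 6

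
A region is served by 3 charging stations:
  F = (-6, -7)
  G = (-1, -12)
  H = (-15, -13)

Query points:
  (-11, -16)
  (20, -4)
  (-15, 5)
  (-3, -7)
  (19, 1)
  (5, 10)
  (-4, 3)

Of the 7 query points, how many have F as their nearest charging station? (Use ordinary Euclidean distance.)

(-11, -16) — d² to each: F:106, G:116, H:25 → nearest is H
(20, -4) — d² to each: F:685, G:505, H:1306 → nearest is G
(-15, 5) — d² to each: F:225, G:485, H:324 → nearest is F
(-3, -7) — d² to each: F:9, G:29, H:180 → nearest is F
(19, 1) — d² to each: F:689, G:569, H:1352 → nearest is G
(5, 10) — d² to each: F:410, G:520, H:929 → nearest is F
(-4, 3) — d² to each: F:104, G:234, H:377 → nearest is F
4 of the 7 points have F as nearest.

4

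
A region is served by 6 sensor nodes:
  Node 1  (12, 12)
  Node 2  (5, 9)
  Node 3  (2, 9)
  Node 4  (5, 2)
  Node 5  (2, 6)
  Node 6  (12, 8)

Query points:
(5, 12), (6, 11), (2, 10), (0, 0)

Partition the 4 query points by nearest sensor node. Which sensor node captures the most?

Node 2

(5, 12) — d² to each: Node 1:49, Node 2:9, Node 3:18, Node 4:100, Node 5:45, Node 6:65 → nearest is Node 2
(6, 11) — d² to each: Node 1:37, Node 2:5, Node 3:20, Node 4:82, Node 5:41, Node 6:45 → nearest is Node 2
(2, 10) — d² to each: Node 1:104, Node 2:10, Node 3:1, Node 4:73, Node 5:16, Node 6:104 → nearest is Node 3
(0, 0) — d² to each: Node 1:288, Node 2:106, Node 3:85, Node 4:29, Node 5:40, Node 6:208 → nearest is Node 4
Tally — Node 2:2, Node 3:1, Node 4:1. Node 2 captures the most (2).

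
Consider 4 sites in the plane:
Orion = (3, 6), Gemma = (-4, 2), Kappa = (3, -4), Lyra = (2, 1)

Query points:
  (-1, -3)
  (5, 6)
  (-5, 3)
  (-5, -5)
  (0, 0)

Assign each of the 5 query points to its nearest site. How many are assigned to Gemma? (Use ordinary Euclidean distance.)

2

(-1, -3) — d² to each: Orion:97, Gemma:34, Kappa:17, Lyra:25 → nearest is Kappa
(5, 6) — d² to each: Orion:4, Gemma:97, Kappa:104, Lyra:34 → nearest is Orion
(-5, 3) — d² to each: Orion:73, Gemma:2, Kappa:113, Lyra:53 → nearest is Gemma
(-5, -5) — d² to each: Orion:185, Gemma:50, Kappa:65, Lyra:85 → nearest is Gemma
(0, 0) — d² to each: Orion:45, Gemma:20, Kappa:25, Lyra:5 → nearest is Lyra
2 of the 5 points have Gemma as nearest.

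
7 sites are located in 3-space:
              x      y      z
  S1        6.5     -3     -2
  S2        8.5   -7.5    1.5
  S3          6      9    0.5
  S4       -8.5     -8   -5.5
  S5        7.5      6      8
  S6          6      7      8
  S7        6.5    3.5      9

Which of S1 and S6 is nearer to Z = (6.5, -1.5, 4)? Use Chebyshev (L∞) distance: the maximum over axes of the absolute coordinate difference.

S1

d(Z,S1) = max(0, 1.5, 6) = 6
d(Z,S6) = max(0.5, 8.5, 4) = 8.5
6 < 8.5, so S1 is closer.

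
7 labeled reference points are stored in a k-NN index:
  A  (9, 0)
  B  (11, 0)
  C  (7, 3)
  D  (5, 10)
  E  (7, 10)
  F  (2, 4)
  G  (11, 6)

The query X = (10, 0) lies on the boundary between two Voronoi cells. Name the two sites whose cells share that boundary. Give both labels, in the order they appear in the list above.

Squared distances from X to each site:
|XA|² = (10−9)² + (0−0)² = 1 + 0 = 1
|XB|² = (10−11)² + (0−0)² = 1 + 0 = 1
|XC|² = (10−7)² + (0−3)² = 9 + 9 = 18
|XD|² = (10−5)² + (0−10)² = 25 + 100 = 125
|XE|² = (10−7)² + (0−10)² = 9 + 100 = 109
|XF|² = (10−2)² + (0−4)² = 64 + 16 = 80
|XG|² = (10−11)² + (0−6)² = 1 + 36 = 37
X is equidistant from A and B (both at squared distance 1), and every other site is strictly farther — so X lies on the A–B Voronoi edge.

A and B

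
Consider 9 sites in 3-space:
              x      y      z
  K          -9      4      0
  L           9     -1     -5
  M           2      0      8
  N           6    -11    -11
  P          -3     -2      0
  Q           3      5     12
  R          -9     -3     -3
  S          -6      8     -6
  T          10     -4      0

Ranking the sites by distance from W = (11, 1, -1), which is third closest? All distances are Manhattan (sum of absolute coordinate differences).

P

d(W,K) = |11−(-9)| + |1−4| + |-1−0| = 20 + 3 + 1 = 24
d(W,L) = |11−9| + |1−(-1)| + |-1−(-5)| = 2 + 2 + 4 = 8
d(W,M) = |11−2| + |1−0| + |-1−8| = 9 + 1 + 9 = 19
d(W,N) = |11−6| + |1−(-11)| + |-1−(-11)| = 5 + 12 + 10 = 27
d(W,P) = |11−(-3)| + |1−(-2)| + |-1−0| = 14 + 3 + 1 = 18
d(W,Q) = |11−3| + |1−5| + |-1−12| = 8 + 4 + 13 = 25
d(W,R) = |11−(-9)| + |1−(-3)| + |-1−(-3)| = 20 + 4 + 2 = 26
d(W,S) = |11−(-6)| + |1−8| + |-1−(-6)| = 17 + 7 + 5 = 29
d(W,T) = |11−10| + |1−(-4)| + |-1−0| = 1 + 5 + 1 = 7
Sorted ascending: T, L, P, M, … — the third-nearest is P.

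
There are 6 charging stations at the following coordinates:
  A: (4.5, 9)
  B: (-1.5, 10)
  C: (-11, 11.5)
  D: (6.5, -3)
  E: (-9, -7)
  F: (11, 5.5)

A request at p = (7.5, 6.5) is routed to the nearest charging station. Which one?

F

Squared Euclidean distances:
|pA|² = (7.5−4.5)² + (6.5−9)² = 9 + 6.25 = 15.25
|pB|² = (7.5−(-1.5))² + (6.5−10)² = 81 + 12.25 = 93.25
|pC|² = (7.5−(-11))² + (6.5−11.5)² = 342.25 + 25 = 367.25
|pD|² = (7.5−6.5)² + (6.5−(-3))² = 1 + 90.25 = 91.25
|pE|² = (7.5−(-9))² + (6.5−(-7))² = 272.25 + 182.25 = 454.5
|pF|² = (7.5−11)² + (6.5−5.5)² = 12.25 + 1 = 13.25
The smallest is to F, so p lies in the Voronoi region of F.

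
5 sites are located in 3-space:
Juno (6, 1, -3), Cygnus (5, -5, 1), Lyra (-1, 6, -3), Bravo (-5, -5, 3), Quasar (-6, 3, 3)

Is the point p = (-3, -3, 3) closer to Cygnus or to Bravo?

Compare squared distances:
d²(p, Cygnus) = (-3−5)² + (-3−(-5))² + (3−1)² = 64 + 4 + 4 = 72
d²(p, Bravo) = (-3−(-5))² + (-3−(-5))² + (3−3)² = 4 + 4 + 0 = 8
72 > 8, so Bravo is closer.

Bravo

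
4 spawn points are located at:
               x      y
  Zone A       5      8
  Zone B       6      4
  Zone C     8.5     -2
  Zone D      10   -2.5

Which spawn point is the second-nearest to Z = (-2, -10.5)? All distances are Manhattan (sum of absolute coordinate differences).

d(Z, Zone A) = |-2−5| + |-10.5−8| = 7 + 18.5 = 25.5
d(Z, Zone B) = |-2−6| + |-10.5−4| = 8 + 14.5 = 22.5
d(Z, Zone C) = |-2−8.5| + |-10.5−(-2)| = 10.5 + 8.5 = 19
d(Z, Zone D) = |-2−10| + |-10.5−(-2.5)| = 12 + 8 = 20
Sorted ascending: Zone C, Zone D, Zone B, … — the second-nearest is Zone D.

Zone D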